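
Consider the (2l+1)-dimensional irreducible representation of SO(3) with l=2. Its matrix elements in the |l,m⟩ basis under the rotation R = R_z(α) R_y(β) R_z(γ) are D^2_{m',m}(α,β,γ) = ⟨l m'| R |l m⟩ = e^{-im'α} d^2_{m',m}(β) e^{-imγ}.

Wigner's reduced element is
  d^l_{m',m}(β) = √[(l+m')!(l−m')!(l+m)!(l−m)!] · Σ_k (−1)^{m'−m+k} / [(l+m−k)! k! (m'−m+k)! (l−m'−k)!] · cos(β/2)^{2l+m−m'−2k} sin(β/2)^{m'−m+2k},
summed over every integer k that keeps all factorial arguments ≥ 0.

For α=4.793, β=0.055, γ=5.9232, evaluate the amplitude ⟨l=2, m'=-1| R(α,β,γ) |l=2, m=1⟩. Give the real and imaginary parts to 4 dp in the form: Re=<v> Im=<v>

First d^2_{-1,1}(β=0.055), then the phase factors e^{-i(-1)α} and e^{-i(1)γ}:
c=cos(0.055/2)=0.999622, s=sin(0.055/2)=0.027497; N=√[1·6·6·1]=6.000000
The bounds max(0,m−m')=2 and min(l+m,l−m')=3 give 2 terms
  k=2: (−1)^0·6.0000/(2)·0.9996^2·0.0275^2 = +0.002266
  k=3: (−1)^1·6.0000/(6)·0.9996^0·0.0275^4 = -0.000001
d^2_{-1,1}(0.055) = +0.002266 -0.000001 = +0.002266
D = (+0.080524-0.996753i)·(+0.002266)·(+0.935902+0.352260i) = +0.000966-0.002049i

Re=0.0010 Im=-0.0020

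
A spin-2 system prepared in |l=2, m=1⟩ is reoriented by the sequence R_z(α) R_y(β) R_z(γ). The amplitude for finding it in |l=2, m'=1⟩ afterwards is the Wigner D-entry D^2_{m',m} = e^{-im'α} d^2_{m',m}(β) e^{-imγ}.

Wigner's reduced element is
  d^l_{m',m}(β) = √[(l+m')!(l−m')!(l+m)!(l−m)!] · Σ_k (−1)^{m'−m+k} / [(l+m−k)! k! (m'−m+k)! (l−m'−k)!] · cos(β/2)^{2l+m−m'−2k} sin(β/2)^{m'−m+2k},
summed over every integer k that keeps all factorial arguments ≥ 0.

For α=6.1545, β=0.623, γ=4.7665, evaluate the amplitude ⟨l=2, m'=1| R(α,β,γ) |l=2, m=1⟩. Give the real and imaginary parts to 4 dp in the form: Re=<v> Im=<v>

D^2_{1,1}(6.1545,0.623,4.7665) = e^{-i·1·6.1545}·d^2_{1,1}(0.623)·e^{-i·1·4.7665}. Compute d first:
Half-angle: c=0.951875, s=0.306487. N=√(6·1·6·1)=6.000000
k∈{0,1} keeps every argument non-negative
  k=0: (−1)^0·6.0000/(6)·0.9519^4·0.3065^0 = +0.820955
  k=1: (−1)^1·6.0000/(2)·0.9519^2·0.3065^2 = -0.255332
d^2_{1,1}(0.623) = +0.820955 -0.255332 = +0.565624
Attach z-rotation phases: D = e^{-i(1)(6.1545)}·(+0.565624)·e^{-i(1)(4.7665)} = -0.042142+0.564052i

Re=-0.0421 Im=0.5641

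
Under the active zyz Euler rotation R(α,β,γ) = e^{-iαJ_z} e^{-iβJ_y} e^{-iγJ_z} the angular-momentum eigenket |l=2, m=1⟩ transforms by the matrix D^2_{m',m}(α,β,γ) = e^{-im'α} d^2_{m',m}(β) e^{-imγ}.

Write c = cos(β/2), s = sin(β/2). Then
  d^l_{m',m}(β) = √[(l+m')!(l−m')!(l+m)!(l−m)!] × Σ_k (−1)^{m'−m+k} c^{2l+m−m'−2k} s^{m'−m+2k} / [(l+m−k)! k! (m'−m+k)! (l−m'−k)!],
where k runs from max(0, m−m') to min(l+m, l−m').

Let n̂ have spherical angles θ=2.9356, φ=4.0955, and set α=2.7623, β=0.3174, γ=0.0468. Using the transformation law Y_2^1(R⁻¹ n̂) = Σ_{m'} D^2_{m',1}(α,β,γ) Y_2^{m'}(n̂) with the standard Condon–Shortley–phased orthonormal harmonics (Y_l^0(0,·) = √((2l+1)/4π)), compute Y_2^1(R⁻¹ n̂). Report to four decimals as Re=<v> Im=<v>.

Need the full column D^2_{m',1} for m'=−2..2 at α=2.7623, β=0.3174, γ=0.0468.
cos(β/2)=0.987434, sin(β/2)=0.158035
d^2_{-2,1}: single k=3 term ⇒ +0.007795;  D = +0.005400-0.005621i
d^2_{-1,1}: k∈[2..3] ⇒ +0.073054 -0.000624 = +0.072430;  D = -0.065954+0.029936i
d^2_{0,1}: k∈[1..2] ⇒ +0.372693 -0.009546 = +0.363147;  D = +0.362749-0.016989i
d^2_{1,1}: k∈[0..1] ⇒ +0.950674 -0.073054 = +0.877620;  D = -0.829554-0.286455i
d^2_{2,1}: single k=0 term ⇒ -0.304303;  D = -0.230417-0.198767i
Y_2^{m'}(θ=2.9356,φ=4.0955) and Σ D·Y over m':
  (+0.0054-0.0056i)·(-0.0053-0.0153i)  (-0.0660+0.0299i)·(+0.0895-0.1262i)  (+0.3627-0.0170i)·(+0.5912+0.0000i)  (-0.8296-0.2865i)·(-0.0895-0.1262i)  (-0.2304-0.1988i)·(-0.0053+0.0153i)
Y_2^1(R⁻¹ n̂) = +0.254568+0.128745i

Re=0.2546 Im=0.1287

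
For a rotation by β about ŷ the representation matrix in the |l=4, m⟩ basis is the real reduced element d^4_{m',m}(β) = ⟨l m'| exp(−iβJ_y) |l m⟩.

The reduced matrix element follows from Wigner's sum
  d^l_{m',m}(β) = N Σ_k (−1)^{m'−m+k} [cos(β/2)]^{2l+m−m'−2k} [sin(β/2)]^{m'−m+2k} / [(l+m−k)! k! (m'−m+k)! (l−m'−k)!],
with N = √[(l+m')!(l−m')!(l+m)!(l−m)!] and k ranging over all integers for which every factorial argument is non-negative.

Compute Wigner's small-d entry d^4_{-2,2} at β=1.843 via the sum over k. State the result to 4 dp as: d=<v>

d^4_{-2,2}(β=1.843) via Wigner's sum:
Half-angle: c=0.604626, s=0.796509. N=√(2·720·720·2)=1440.000000
k∈{4,5,6} keeps every argument non-negative
  k=4: (−1)^0·1440.0000/(96)·0.6046^4·0.7965^4 = +0.806868
  k=5: (−1)^1·1440.0000/(120)·0.6046^2·0.7965^6 = -1.120213
  k=6: (−1)^2·1440.0000/(1440)·0.6046^0·0.7965^8 = +0.162005
d^4_{-2,2}(1.843) = +0.806868 -1.120213 +0.162005 = -0.151340

d=-0.1513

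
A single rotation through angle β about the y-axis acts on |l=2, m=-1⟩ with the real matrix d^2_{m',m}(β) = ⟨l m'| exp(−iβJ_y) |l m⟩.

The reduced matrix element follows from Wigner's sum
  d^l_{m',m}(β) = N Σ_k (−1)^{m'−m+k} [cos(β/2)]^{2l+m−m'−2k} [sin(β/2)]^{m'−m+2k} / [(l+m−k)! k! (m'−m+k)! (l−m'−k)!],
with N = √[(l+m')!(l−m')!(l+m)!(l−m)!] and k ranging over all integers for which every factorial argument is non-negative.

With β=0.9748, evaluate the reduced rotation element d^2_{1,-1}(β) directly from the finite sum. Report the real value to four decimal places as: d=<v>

d=0.4656

d^2_{1,-1}(β=0.9748) via Wigner's sum:
Half-angle: c=0.883554, s=0.468330. N=√(6·1·1·6)=6.000000
k: max(0,(-1)−(1))=0 … min(2+(-1),2−(1))=1
  k=0: (−1)^2·6.0000/(2)·0.8836^2·0.4683^2 = +0.513678
  k=1: (−1)^3·6.0000/(6)·0.8836^0·0.4683^4 = -0.048107
d^2_{1,-1}(0.9748) = +0.513678 -0.048107 = +0.465571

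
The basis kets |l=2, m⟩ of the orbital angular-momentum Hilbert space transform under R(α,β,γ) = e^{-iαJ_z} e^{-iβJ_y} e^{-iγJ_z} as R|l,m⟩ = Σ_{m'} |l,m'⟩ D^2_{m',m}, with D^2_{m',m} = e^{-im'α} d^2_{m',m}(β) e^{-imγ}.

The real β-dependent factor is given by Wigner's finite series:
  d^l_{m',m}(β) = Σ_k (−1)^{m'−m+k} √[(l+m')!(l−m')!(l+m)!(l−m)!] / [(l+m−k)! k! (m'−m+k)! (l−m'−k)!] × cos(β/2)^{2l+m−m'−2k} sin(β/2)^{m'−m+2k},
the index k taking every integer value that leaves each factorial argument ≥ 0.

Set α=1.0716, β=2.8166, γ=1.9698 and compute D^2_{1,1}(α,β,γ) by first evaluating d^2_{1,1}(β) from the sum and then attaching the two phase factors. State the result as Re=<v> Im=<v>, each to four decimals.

Re=0.0754 Im=0.0076

Split into d^2_{1,1}(β=2.8166) × two z-phases.
Half-angle: c=0.161782, s=0.986826. N=√(6·1·6·1)=6.000000
The bounds max(0,m−m')=0 and min(l+m,l−m')=1 give 2 terms
  k=0: (−1)^0·6.0000/(6)·0.1618^4·0.9868^0 = +0.000685
  k=1: (−1)^1·6.0000/(2)·0.1618^2·0.9868^2 = -0.076465
d^2_{1,1}(2.8166) = +0.000685 -0.076465 = -0.075780
D = (+0.478720-0.877968i)·(-0.075780)·(-0.388500-0.921449i) = +0.075400+0.007580i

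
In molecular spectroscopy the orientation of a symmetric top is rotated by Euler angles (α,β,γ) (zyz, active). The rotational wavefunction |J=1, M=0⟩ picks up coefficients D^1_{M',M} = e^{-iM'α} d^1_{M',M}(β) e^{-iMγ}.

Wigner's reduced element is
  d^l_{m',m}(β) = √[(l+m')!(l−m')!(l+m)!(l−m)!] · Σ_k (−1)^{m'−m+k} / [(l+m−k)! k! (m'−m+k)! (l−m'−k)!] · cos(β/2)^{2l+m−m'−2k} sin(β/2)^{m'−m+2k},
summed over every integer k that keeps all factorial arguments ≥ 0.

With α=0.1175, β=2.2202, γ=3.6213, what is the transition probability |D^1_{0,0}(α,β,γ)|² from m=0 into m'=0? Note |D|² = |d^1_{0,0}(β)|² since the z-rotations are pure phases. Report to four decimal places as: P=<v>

P=0.3657

First d^1_{0,0}(β=2.2202), then the phase factors e^{-i(0)α} and e^{-i(0)γ}:
With c≡cos(β/2)=0.444572 and s≡sin(β/2)=0.895743, N=[1·1·1·1]^{1/2}=1.000000
k∈{0,1} keeps every argument non-negative
  k=0: (−1)^0·1.0000/(1)·0.4446^2·0.8957^0 = +0.197644
  k=1: (−1)^1·1.0000/(1)·0.4446^0·0.8957^2 = -0.802356
d^1_{0,0}(2.2202) = +0.197644 -0.802356 = -0.604712
|D^1_{0,0}|² = |d^1_{0,0}(β)|² = (-0.604712)² = 0.365676 (the z-rotation phases have unit modulus)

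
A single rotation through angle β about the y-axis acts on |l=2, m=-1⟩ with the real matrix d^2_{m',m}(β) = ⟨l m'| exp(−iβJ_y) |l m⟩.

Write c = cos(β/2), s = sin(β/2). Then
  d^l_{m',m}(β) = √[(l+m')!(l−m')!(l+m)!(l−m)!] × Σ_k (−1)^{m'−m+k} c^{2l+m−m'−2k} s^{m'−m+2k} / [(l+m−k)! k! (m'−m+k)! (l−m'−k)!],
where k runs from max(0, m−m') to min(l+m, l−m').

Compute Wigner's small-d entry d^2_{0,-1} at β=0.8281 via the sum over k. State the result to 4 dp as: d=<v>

d=-0.6101

d^2_{0,-1}(β=0.8281) via Wigner's sum:
c=cos(0.8281/2)=0.915499, s=sin(0.8281/2)=0.402320; N=√[2·2·1·6]=4.898979
Admissible k: 0..1 (factorial args all ≥0)
  k=0: (−1)^1·4.8990/(2)·0.9155^3·0.4023^1 = -0.756173
  k=1: (−1)^2·4.8990/(2)·0.9155^1·0.4023^3 = +0.146033
d^2_{0,-1}(0.8281) = -0.756173 +0.146033 = -0.610141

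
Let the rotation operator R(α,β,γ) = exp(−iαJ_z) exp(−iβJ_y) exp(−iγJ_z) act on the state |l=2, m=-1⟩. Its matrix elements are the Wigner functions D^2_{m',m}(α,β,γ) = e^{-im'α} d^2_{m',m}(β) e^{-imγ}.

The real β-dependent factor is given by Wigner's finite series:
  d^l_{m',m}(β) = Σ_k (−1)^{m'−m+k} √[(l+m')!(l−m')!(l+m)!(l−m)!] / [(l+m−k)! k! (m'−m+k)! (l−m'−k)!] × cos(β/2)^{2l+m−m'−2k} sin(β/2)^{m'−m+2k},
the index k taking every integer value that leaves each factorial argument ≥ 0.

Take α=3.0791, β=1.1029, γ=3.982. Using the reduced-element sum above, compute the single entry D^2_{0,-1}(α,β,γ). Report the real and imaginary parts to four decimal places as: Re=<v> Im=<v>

First d^2_{0,-1}(β=1.1029), then the phase factors e^{-i(0)α} and e^{-i(-1)γ}:
c=cos(1.1029/2)=0.851766, s=sin(1.1029/2)=0.523923; N=√[2·2·1·6]=4.898979
k∈{0,1} keeps every argument non-negative
  k=0: (−1)^1·4.8990/(2)·0.8518^3·0.5239^1 = -0.793055
  k=1: (−1)^2·4.8990/(2)·0.8518^1·0.5239^3 = +0.300053
d^2_{0,-1}(1.1029) = -0.793055 +0.300053 = -0.493002
Phases: e^{-i·(0)·3.0791}=+1.000000+0.000000i, e^{-i·(-1)·3.982}=-0.667159-0.744915i ⇒ D=+0.328911+0.367245i

Re=0.3289 Im=0.3672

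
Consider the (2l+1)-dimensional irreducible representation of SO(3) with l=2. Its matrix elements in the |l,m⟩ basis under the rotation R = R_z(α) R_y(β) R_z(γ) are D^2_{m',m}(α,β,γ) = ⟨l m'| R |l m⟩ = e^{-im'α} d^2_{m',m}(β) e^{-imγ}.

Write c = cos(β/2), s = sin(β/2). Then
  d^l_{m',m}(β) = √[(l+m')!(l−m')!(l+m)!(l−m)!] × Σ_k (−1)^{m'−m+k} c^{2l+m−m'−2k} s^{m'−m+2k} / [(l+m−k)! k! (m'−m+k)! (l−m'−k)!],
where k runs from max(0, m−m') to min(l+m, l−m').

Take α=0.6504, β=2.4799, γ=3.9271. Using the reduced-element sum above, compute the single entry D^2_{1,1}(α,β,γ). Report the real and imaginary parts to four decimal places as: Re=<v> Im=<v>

Re=0.0366 Im=-0.2696

First d^2_{1,1}(β=2.4799), then the phase factors e^{-i(1)α} and e^{-i(1)γ}:
c=cos(2.4799/2)=0.324844, s=sin(2.4799/2)=0.945768; N=√[6·1·6·1]=6.000000
k: max(0,(1)−(1))=0 … min(2+(1),2−(1))=1
  k=0: (−1)^0·6.0000/(6)·0.3248^4·0.9458^0 = +0.011135
  k=1: (−1)^1·6.0000/(2)·0.3248^2·0.9458^2 = -0.283165
d^2_{1,1}(2.4799) = +0.011135 -0.283165 = -0.272029
Attach z-rotation phases: D = e^{-i(1)(0.6504)}·(-0.272029)·e^{-i(1)(3.9271)} = +0.036583-0.269558i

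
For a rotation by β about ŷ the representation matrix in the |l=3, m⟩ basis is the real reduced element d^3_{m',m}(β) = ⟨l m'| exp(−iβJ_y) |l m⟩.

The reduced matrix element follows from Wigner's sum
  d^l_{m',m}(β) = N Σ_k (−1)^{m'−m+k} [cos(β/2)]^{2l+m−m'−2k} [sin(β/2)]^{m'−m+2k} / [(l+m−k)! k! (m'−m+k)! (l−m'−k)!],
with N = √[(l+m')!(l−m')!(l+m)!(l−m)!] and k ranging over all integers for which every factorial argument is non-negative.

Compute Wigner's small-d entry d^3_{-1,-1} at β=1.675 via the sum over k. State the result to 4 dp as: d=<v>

d=0.0227

d^3_{-1,-1}(β=1.675) via Wigner's sum:
c=cos(1.675/2)=0.669322, s=sin(1.675/2)=0.742972; N=√[2·24·2·24]=48.000000
k: max(0,(-1)−(-1))=0 … min(3+(-1),3−(-1))=2
  k=0: (−1)^0·48.0000/(48)·0.6693^6·0.7430^0 = +0.089911
  k=1: (−1)^1·48.0000/(6)·0.6693^4·0.7430^2 = -0.886291
  k=2: (−1)^2·48.0000/(8)·0.6693^2·0.7430^4 = +0.819053
d^3_{-1,-1}(1.675) = +0.089911 -0.886291 +0.819053 = +0.022673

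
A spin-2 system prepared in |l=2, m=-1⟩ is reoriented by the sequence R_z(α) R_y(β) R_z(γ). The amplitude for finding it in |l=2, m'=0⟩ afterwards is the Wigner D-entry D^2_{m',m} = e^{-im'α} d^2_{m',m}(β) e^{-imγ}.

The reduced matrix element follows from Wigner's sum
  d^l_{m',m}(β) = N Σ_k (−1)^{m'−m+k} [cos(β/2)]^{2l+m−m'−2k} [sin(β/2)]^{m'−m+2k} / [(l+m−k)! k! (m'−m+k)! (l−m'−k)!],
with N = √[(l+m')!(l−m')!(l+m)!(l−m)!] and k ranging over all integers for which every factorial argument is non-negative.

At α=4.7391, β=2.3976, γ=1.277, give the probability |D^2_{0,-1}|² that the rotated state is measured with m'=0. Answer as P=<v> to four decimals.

P=0.3724

Split into d^2_{0,-1}(β=2.3976) × two z-phases.
With c≡cos(β/2)=0.363476 and s≡sin(β/2)=0.931604, N=[2·2·1·6]^{1/2}=4.898979
k∈{0,1} keeps every argument non-negative
  k=0: (−1)^1·4.8990/(2)·0.3635^3·0.9316^1 = -0.109581
  k=1: (−1)^2·4.8990/(2)·0.3635^1·0.9316^3 = +0.719855
d^2_{0,-1}(2.3976) = -0.109581 +0.719855 = +0.610274
|D^2_{0,-1}|² = |d^2_{0,-1}(β)|² = (+0.610274)² = 0.372434 (the z-rotation phases have unit modulus)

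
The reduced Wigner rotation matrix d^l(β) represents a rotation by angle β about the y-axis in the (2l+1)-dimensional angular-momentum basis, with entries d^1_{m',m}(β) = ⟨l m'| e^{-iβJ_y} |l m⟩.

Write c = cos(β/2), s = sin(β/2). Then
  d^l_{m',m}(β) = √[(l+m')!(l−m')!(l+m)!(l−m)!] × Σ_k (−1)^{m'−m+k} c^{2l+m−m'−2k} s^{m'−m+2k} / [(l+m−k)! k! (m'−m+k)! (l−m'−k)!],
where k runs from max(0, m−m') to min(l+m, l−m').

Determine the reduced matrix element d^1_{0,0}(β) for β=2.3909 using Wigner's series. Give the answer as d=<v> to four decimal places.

d=-0.7312

d^1_{0,0}(β=2.3909) via Wigner's sum:
c=cos(2.3909/2)=0.366595, s=sin(2.3909/2)=0.930381; N=√[1·1·1·1]=1.000000
Admissible k: 0..1 (factorial args all ≥0)
  k=0: (−1)^0·1.0000/(1)·0.3666^2·0.9304^0 = +0.134392
  k=1: (−1)^1·1.0000/(1)·0.3666^0·0.9304^2 = -0.865608
d^1_{0,0}(2.3909) = +0.134392 -0.865608 = -0.731217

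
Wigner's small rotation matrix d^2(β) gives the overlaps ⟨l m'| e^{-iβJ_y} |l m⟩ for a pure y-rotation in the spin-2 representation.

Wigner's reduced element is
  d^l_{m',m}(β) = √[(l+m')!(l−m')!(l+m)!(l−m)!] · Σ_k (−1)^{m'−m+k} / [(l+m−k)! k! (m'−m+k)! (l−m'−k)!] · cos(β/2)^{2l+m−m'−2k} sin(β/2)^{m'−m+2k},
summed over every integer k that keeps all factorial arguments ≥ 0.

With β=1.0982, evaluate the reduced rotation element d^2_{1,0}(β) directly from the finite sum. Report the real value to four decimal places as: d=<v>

d^2_{1,0}(β=1.0982) via Wigner's sum:
c=cos(1.0982/2)=0.852995, s=sin(1.0982/2)=0.521920; N=√[6·1·2·2]=4.898979
Admissible k: 0..1 (factorial args all ≥0)
  k=0: (−1)^1·4.8990/(2)·0.8530^3·0.5219^1 = -0.793447
  k=1: (−1)^2·4.8990/(2)·0.8530^1·0.5219^3 = +0.297052
d^2_{1,0}(1.0982) = -0.793447 +0.297052 = -0.496395

d=-0.4964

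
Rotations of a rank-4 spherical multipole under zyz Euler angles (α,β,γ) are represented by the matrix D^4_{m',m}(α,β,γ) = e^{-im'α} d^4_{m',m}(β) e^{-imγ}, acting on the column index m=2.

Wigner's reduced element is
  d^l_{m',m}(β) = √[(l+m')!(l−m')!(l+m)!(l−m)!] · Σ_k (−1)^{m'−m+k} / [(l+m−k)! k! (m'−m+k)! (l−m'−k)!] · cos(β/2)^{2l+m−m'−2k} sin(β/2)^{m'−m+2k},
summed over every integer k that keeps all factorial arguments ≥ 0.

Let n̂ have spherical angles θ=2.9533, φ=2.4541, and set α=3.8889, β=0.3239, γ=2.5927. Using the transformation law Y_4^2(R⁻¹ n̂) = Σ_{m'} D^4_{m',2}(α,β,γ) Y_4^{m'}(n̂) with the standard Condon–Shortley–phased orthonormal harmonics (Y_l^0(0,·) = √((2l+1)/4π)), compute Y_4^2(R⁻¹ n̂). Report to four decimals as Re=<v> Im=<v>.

Re=0.2444 Im=0.0223

Need the full column D^4_{m',2} for m'=−4..4 at α=3.8889, β=0.3239, γ=2.5927.
cos(β/2)=0.986915, sin(β/2)=0.161243
d^4_{-4,2}: single k=6 term ⇒ +0.000091;  D = -0.000053-0.000073i
d^4_{-3,2}: k∈[5..6] ⇒ +0.001176 -0.000010 = +0.001166;  D = +0.001143+0.000229i
d^4_{-2,2}: k∈[4..6] ⇒ +0.009619 -0.000205 +0.000000 = +0.009414;  D = -0.008030+0.004914i
d^4_{-1,2}: k∈[3..5] ⇒ +0.055508 -0.002223 +0.000012 = +0.053297;  D = +0.014437-0.051305i
d^4_{0,2}: k∈[2..4] ⇒ +0.227909 -0.016223 +0.000162 = +0.211848;  D = +0.096511+0.188587i
d^4_{1,2}: k∈[1..3] ⇒ +0.623842 -0.083262 +0.001482 = +0.542062;  D = -0.509109-0.186115i
d^4_{2,2}: k∈[0..2] ⇒ +0.899989 -0.288284 +0.009619 = +0.621324;  D = +0.573041-0.240139i
d^4_{3,2}: k∈[0..1] ⇒ -0.550177 +0.044058 = -0.506119;  D = +0.209448-0.460747i
d^4_{4,2}: single k=0 term ⇒ +0.127121;  D = -0.040066-0.120642i
Y_4^{m'}(θ=2.9533,φ=2.4541) and Σ D·Y over m':
  (-0.0001-0.0001i)·(-0.0005+0.0002i)  (+0.0011+0.0002i)·(-0.0038+0.0071i)  (-0.0080+0.0049i)·(+0.0131+0.0662i)  (+0.0144-0.0513i)·(+0.2524+0.2073i)  (+0.0965+0.1886i)·(+0.7026+0.0000i)  (-0.5091-0.1861i)·(-0.2524+0.2073i)  (+0.5730-0.2401i)·(+0.0131-0.0662i)  (+0.2094-0.4607i)·(+0.0038+0.0071i)  (-0.0401-0.1206i)·(-0.0005-0.0002i)
Y_4^2(R⁻¹ n̂) = +0.244436+0.022274i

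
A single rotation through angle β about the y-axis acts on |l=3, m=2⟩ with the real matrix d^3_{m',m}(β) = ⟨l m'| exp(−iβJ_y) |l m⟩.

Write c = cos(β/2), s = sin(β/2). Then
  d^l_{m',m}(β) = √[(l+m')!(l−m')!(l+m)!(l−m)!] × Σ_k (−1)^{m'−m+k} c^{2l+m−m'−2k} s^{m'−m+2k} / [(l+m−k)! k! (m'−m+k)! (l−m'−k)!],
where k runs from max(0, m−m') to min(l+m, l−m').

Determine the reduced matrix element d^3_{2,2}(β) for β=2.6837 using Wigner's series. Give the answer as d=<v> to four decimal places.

d=-0.0124

d^3_{2,2}(β=2.6837) via Wigner's sum:
Half-angle: c=0.226951, s=0.973906. N=√(120·1·120·1)=120.000000
k: max(0,(2)−(2))=0 … min(3+(2),3−(2))=1
  k=0: (−1)^0·120.0000/(120)·0.2270^6·0.9739^0 = +0.000137
  k=1: (−1)^1·120.0000/(24)·0.2270^4·0.9739^2 = -0.012582
d^3_{2,2}(2.6837) = +0.000137 -0.012582 = -0.012445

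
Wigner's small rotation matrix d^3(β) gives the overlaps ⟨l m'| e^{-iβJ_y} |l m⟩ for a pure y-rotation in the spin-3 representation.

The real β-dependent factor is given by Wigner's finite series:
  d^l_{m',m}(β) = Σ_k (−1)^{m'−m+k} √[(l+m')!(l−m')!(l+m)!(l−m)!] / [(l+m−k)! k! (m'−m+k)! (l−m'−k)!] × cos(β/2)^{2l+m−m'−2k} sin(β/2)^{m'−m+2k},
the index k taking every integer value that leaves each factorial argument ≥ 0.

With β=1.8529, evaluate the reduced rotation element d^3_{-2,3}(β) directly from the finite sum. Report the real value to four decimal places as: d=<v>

d=0.4806

d^3_{-2,3}(β=1.8529) via Wigner's sum:
With c≡cos(β/2)=0.600676 and s≡sin(β/2)=0.799493, N=[1·120·720·1]^{1/2}=293.938769
The bounds max(0,m−m')=5 and min(l+m,l−m')=5 give 1 term
  k=5: (−1)^0·293.9388/(120)·0.6007^1·0.7995^5 = +0.480605
d^3_{-2,3}(1.8529) = +0.480605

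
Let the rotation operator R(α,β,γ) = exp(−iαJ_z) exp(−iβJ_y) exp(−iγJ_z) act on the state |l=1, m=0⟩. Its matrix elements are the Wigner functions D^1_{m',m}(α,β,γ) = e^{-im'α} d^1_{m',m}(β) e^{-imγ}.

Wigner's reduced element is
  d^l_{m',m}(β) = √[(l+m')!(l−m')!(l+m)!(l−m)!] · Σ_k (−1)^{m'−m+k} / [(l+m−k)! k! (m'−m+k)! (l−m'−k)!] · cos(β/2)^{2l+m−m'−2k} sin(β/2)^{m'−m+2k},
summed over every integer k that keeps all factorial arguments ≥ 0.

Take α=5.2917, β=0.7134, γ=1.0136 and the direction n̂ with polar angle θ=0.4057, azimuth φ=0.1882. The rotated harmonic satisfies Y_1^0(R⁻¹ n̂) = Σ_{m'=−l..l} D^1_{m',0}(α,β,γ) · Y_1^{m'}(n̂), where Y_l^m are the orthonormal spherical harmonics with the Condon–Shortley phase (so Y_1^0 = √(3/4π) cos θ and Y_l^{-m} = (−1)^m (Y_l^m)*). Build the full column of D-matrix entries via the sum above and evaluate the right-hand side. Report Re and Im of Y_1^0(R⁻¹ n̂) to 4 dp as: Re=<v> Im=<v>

Need the full column D^1_{m',0} for m'=−1..1 at α=5.2917, β=0.7134, γ=1.0136.
cos(β/2)=0.937054, sin(β/2)=0.349184
d^1_{-1,0}: single k=1 term ⇒ +0.462737;  D = +0.253324-0.387237i
d^1_{0,0}: k∈[0..1] ⇒ +0.878071 -0.121929 = +0.756141;  D = +0.756141+0.000000i
d^1_{1,0}: single k=0 term ⇒ -0.462737;  D = -0.253324-0.387237i
Y_1^{m'}(θ=0.4057,φ=0.1882) and Σ D·Y over m':
  (+0.2533-0.3872i)·(+0.1339-0.0255i)  (+0.7561+0.0000i)·(+0.4489+0.0000i)  (-0.2533-0.3872i)·(-0.1339-0.0255i)
Y_1^0(R⁻¹ n̂) = +0.387569+0.000000i

Re=0.3876 Im=0.0000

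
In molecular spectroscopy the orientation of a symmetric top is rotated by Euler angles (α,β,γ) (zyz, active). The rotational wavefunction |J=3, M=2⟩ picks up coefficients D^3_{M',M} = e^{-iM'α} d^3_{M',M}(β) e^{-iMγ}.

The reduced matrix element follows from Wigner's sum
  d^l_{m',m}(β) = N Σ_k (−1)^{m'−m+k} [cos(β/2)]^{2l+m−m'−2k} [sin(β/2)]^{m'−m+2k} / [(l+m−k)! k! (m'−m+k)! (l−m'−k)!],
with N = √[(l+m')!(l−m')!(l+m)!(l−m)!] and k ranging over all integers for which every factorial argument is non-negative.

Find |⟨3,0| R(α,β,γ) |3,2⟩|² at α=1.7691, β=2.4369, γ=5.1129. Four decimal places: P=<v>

P=0.1916

Split into d^3_{0,2}(β=2.4369) × two z-phases.
Half-angle: c=0.345101, s=0.938566. N=√(6·6·120·1)=65.726707
k∈{2,3} keeps every argument non-negative
  k=2: (−1)^0·65.7267/(12)·0.3451^4·0.9386^2 = +0.068434
  k=3: (−1)^1·65.7267/(12)·0.3451^2·0.9386^4 = -0.506187
d^3_{0,2}(2.4369) = +0.068434 -0.506187 = -0.437753
|D^3_{0,2}|² = |d^3_{0,2}(β)|² = (-0.437753)² = 0.191628 (the z-rotation phases have unit modulus)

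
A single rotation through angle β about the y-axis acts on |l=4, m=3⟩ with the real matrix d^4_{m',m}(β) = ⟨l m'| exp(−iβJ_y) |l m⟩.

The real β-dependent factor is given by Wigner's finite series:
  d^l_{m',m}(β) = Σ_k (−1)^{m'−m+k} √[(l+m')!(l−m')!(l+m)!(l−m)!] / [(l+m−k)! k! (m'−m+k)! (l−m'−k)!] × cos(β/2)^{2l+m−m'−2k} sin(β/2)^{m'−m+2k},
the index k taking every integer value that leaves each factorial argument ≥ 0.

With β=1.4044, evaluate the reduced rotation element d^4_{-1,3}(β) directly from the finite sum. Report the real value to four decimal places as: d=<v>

d^4_{-1,3}(β=1.4044) via Wigner's sum:
With c≡cos(β/2)=0.763423 and s≡sin(β/2)=0.645899, N=[6·120·5040·1]^{1/2}=1904.940944
k: max(0,(3)−(-1))=4 … min(4+(3),4−(-1))=5
  k=4: (−1)^0·1904.9409/(144)·0.7634^4·0.6459^4 = +0.782056
  k=5: (−1)^1·1904.9409/(240)·0.7634^2·0.6459^6 = -0.335883
d^4_{-1,3}(1.4044) = +0.782056 -0.335883 = +0.446174

d=0.4462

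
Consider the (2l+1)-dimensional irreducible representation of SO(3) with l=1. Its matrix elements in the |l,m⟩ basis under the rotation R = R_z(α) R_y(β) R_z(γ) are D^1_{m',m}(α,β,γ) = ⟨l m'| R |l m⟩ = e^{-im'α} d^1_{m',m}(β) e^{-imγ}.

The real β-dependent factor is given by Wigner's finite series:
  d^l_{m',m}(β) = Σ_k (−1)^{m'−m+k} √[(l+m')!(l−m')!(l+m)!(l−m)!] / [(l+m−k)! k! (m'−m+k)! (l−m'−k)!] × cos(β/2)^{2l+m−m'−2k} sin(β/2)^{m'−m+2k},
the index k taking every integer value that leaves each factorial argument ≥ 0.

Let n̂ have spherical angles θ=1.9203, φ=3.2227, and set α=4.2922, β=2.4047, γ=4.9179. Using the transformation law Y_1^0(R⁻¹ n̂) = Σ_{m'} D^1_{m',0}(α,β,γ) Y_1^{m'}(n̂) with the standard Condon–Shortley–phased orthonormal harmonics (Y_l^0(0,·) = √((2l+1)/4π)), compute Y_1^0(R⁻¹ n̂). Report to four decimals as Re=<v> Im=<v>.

Need the full column D^1_{m',0} for m'=−1..1 at α=4.2922, β=2.4047, γ=4.9179.
cos(β/2)=0.360166, sin(β/2)=0.932888
d^1_{-1,0}: single k=1 term ⇒ +0.475169;  D = -0.193837-0.433835i
d^1_{0,0}: k∈[0..1] ⇒ +0.129720 -0.870280 = -0.740560;  D = -0.740560+0.000000i
d^1_{1,0}: single k=0 term ⇒ -0.475169;  D = +0.193837-0.433835i
Y_1^{m'}(θ=1.9203,φ=3.2227) and Σ D·Y over m':
  (-0.1938-0.4338i)·(-0.3235+0.0263i)  (-0.7406+0.0000i)·(-0.1673+0.0000i)  (+0.1938-0.4338i)·(+0.3235+0.0263i)
Y_1^0(R⁻¹ n̂) = +0.272152+0.000000i

Re=0.2722 Im=0.0000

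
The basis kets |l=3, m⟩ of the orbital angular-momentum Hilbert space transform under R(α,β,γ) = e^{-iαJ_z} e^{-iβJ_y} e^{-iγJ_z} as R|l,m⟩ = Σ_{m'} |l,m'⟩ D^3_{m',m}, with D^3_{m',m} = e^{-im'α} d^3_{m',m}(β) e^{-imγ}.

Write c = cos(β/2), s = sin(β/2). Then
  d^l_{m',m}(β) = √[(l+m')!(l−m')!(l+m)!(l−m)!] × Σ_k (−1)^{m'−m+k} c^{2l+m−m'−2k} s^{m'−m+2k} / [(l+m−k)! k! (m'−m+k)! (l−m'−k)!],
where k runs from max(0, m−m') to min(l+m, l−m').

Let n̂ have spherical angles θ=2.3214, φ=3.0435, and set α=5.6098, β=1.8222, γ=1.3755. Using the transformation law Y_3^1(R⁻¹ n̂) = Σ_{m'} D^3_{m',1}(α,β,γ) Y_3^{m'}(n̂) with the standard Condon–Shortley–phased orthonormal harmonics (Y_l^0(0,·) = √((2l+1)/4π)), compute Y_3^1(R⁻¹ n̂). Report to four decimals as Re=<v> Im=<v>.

Re=-0.0074 Im=-0.0279

Need the full column D^3_{m',1} for m'=−3..3 at α=5.6098, β=1.8222, γ=1.3755.
cos(β/2)=0.612877, sin(β/2)=0.790178
d^3_{-3,1}: single k=4 term ⇒ +0.567143;  D = -0.548937+0.142545i
d^3_{-2,1}: k∈[3..4] ⇒ +0.718332 -0.597034 = +0.121298;  D = -0.110789-0.049385i
d^3_{-1,1}: k∈[2..4] ⇒ +0.528560 -1.171486 +0.243417 = -0.399509;  D = +0.183807+0.354714i
d^3_{0,1}: k∈[1..3] ⇒ +0.236691 -1.180340 +0.654018 = -0.289631;  D = -0.056205+0.284125i
d^3_{1,1}: k∈[0..2] ⇒ +0.052996 -0.704747 +0.878614 = +0.226863;  D = +0.173205-0.146516i
d^3_{2,1}: k∈[0..1] ⇒ -0.216069 +0.718332 = +0.502264;  D = +0.502056-0.014428i
d^3_{3,1}: single k=0 term ⇒ +0.341184;  D = +0.272711+0.205026i
Y_3^{m'}(θ=2.3214,φ=3.0435) and Σ D·Y over m':
  (-0.5489+0.1425i)·(-0.1561-0.0473i)  (-0.1108-0.0494i)·(-0.3656-0.0727i)  (+0.1838+0.3547i)·(-0.3119-0.0307i)  (-0.0562+0.2841i)·(+0.1715+0.0000i)  (+0.1732-0.1465i)·(+0.3119-0.0307i)  (+0.5021-0.0144i)·(-0.3656+0.0727i)  (+0.2727+0.2050i)·(+0.1561-0.0473i)
Y_3^1(R⁻¹ n̂) = -0.007406-0.027875i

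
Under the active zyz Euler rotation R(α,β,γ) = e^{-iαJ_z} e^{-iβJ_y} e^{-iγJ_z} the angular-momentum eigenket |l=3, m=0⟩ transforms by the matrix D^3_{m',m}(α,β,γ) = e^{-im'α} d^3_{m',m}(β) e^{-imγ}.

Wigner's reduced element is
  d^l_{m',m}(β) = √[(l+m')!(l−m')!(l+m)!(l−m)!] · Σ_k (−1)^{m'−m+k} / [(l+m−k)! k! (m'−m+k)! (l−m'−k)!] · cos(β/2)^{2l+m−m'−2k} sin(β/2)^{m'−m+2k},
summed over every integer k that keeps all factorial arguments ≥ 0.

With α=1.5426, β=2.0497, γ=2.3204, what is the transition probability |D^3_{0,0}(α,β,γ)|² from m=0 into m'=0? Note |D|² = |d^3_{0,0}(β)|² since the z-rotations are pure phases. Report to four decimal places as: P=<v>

First d^3_{0,0}(β=2.0497), then the phase factors e^{-i(0)α} and e^{-i(0)γ}:
c=cos(2.0497/2)=0.519227, s=sin(2.0497/2)=0.854636; N=√[6·6·6·6]=36.000000
k: max(0,(0)−(0))=0 … min(3+(0),3−(0))=3
  k=0: (−1)^0·36.0000/(36)·0.5192^6·0.8546^0 = +0.019595
  k=1: (−1)^1·36.0000/(4)·0.5192^4·0.8546^2 = -0.477787
  k=2: (−1)^2·36.0000/(4)·0.5192^2·0.8546^4 = +1.294442
  k=3: (−1)^3·36.0000/(36)·0.5192^0·0.8546^6 = -0.389662
d^3_{0,0}(2.0497) = +0.019595 -0.477787 +1.294442 -0.389662 = +0.446588
|D^3_{0,0}|² = |d^3_{0,0}(β)|² = (+0.446588)² = 0.199440 (the z-rotation phases have unit modulus)

P=0.1994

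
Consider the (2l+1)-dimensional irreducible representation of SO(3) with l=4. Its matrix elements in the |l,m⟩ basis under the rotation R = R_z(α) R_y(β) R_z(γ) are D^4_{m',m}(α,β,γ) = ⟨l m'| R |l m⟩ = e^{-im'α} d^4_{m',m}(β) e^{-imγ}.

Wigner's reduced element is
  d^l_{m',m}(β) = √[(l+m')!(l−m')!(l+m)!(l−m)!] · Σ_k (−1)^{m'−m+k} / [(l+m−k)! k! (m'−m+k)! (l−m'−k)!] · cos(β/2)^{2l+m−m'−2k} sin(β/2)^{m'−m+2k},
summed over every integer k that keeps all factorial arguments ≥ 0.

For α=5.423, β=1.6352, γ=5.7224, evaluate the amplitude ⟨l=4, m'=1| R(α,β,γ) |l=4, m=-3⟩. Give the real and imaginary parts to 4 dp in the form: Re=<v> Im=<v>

Re=0.1772 Im=-0.1907

First d^4_{1,-3}(β=1.6352), then the phase factors e^{-i(1)α} and e^{-i(-3)γ}:
c=cos(1.6352/2)=0.683974, s=sin(1.6352/2)=0.729506; N=√[120·6·1·5040]=1904.940944
The bounds max(0,m−m')=0 and min(l+m,l−m')=1 give 2 terms
  k=0: (−1)^4·1904.9409/(144)·0.6840^4·0.7295^4 = +0.819962
  k=1: (−1)^5·1904.9409/(240)·0.6840^2·0.7295^6 = -0.559660
d^4_{1,-3}(1.6352) = +0.819962 -0.559660 = +0.260302
D = (+0.652297+0.757963i)·(+0.260302)·(-0.111328-0.993784i) = +0.177170-0.190704i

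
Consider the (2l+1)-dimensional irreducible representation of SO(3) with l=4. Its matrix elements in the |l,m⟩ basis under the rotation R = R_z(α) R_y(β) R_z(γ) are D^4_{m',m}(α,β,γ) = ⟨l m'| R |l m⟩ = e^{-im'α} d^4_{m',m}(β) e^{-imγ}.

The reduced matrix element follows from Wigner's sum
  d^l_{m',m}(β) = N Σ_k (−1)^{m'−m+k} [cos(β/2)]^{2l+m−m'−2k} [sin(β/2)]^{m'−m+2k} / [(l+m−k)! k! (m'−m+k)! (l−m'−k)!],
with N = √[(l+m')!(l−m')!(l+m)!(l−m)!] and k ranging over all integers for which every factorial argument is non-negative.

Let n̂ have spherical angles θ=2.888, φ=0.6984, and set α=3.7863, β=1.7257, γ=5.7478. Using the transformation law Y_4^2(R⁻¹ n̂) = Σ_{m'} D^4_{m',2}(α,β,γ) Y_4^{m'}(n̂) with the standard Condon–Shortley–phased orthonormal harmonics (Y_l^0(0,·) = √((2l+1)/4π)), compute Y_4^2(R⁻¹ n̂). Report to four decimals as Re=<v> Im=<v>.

Need the full column D^4_{m',2} for m'=−4..4 at α=3.7863, β=1.7257, γ=5.7478.
cos(β/2)=0.650275, sin(β/2)=0.759699
d^4_{-4,2}: single k=6 term ⇒ +0.430152;  D = -0.375831-0.209242i
d^4_{-3,2}: k∈[5..6] ⇒ +0.781059 -0.355346 = +0.425713;  D = +0.421742-0.058014i
d^4_{-2,2}: k∈[4..6] ⇒ +0.893399 -0.975494 +0.110951 = +0.028857;  D = -0.020486+0.020323i
d^4_{-1,2}: k∈[3..5] ⇒ +0.720983 -1.476063 +0.402925 = -0.352156;  D = -0.050773+0.348477i
d^4_{0,2}: k∈[2..4] ⇒ +0.413987 -1.506760 +0.771195 = -0.321578;  D = -0.154180-0.282207i
d^4_{1,2}: k∈[1..3] ⇒ +0.158474 -1.081474 +0.984042 = +0.061042;  D = -0.055585-0.025228i
d^4_{2,2}: k∈[0..2] ⇒ +0.031972 -0.523657 +0.893399 = +0.401715;  D = +0.392151-0.087134i
d^4_{3,2}: k∈[0..1] ⇒ -0.139761 +0.572262 = +0.432502;  D = -0.281080+0.328712i
d^4_{4,2}: single k=0 term ⇒ +0.230911;  D = +0.014477-0.230457i
Y_4^{m'}(θ=2.888,φ=0.6984) and Σ D·Y over m':
  (-0.3758-0.2092i)·(-0.0016-0.0006i)  (+0.4217-0.0580i)·(+0.0096+0.0166i)  (-0.0205+0.0203i)·(+0.0203-0.1153i)  (-0.0508+0.3485i)·(-0.3132+0.2630i)  (-0.1542-0.2822i)·(+0.5946+0.0000i)  (-0.0556-0.0252i)·(+0.3132+0.2630i)  (+0.3922-0.0871i)·(+0.0203+0.1153i)  (-0.2811+0.3287i)·(-0.0096+0.0166i)  (+0.0145-0.2305i)·(-0.0016+0.0006i)
Y_4^2(R⁻¹ n̂) = -0.155406-0.267017i

Re=-0.1554 Im=-0.2670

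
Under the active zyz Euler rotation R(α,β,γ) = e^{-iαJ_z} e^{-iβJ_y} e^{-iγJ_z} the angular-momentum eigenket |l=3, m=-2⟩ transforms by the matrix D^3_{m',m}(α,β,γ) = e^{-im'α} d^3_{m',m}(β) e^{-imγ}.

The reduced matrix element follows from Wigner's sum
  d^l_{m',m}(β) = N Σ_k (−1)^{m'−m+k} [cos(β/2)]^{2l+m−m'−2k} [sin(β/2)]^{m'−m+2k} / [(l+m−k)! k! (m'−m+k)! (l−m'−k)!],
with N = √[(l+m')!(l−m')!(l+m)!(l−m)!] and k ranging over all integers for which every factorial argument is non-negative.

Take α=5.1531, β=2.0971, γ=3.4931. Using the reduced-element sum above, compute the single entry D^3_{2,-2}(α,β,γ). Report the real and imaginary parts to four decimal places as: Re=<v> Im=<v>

Re=-0.2738 Im=0.0494

Split into d^3_{2,-2}(β=2.0971) × two z-phases.
c=cos(2.0971/2)=0.498828, s=sin(2.0971/2)=0.866701; N=√[120·1·1·120]=120.000000
k: max(0,(-2)−(2))=0 … min(3+(-2),3−(2))=1
  k=0: (−1)^4·120.0000/(24)·0.4988^2·0.8667^4 = +0.702019
  k=1: (−1)^5·120.0000/(120)·0.4988^0·0.8667^6 = -0.423853
d^3_{2,-2}(2.0971) = +0.702019 -0.423853 = +0.278166
D = (-0.636054+0.771644i)·(+0.278166)·(+0.762897+0.646521i) = -0.273751+0.049364i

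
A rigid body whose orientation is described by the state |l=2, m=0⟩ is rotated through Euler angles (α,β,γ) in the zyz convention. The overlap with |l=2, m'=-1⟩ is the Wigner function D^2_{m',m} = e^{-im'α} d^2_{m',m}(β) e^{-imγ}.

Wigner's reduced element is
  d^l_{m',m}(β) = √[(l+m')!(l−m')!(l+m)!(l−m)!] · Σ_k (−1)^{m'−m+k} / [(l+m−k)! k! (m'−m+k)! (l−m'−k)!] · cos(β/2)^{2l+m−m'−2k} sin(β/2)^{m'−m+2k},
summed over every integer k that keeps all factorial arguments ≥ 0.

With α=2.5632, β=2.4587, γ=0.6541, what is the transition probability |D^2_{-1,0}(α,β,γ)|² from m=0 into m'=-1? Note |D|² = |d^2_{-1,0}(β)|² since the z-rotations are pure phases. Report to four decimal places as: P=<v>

Split into d^2_{-1,0}(β=2.4587) × two z-phases.
Half-angle: c=0.334850, s=0.942271. N=√(1·6·2·2)=4.898979
Admissible k: 1..2 (factorial args all ≥0)
  k=1: (−1)^0·4.8990/(2)·0.3349^3·0.9423^1 = +0.086657
  k=2: (−1)^1·4.8990/(2)·0.3349^1·0.9423^3 = -0.686206
d^2_{-1,0}(2.4587) = +0.086657 -0.686206 = -0.599549
|D^2_{-1,0}|² = |d^2_{-1,0}(β)|² = (-0.599549)² = 0.359459 (the z-rotation phases have unit modulus)

P=0.3595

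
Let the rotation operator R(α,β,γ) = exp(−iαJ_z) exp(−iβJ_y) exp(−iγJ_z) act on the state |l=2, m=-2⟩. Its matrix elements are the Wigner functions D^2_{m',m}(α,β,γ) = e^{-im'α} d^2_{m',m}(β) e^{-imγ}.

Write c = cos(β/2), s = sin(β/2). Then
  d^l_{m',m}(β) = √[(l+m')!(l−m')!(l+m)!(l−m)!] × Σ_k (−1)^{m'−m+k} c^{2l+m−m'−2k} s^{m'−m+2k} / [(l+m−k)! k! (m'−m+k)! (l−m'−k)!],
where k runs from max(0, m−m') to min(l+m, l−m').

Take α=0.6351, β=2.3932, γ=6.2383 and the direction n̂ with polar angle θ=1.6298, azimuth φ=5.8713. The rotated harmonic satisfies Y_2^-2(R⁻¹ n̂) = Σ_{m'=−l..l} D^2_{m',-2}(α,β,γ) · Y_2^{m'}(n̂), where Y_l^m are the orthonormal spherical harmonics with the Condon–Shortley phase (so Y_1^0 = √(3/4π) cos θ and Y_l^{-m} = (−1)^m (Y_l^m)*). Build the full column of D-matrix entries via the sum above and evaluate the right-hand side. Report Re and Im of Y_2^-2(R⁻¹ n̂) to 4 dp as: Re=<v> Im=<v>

Re=-0.2661 Im=-0.1945

Need the full column D^2_{m',-2} for m'=−2..2 at α=0.6351, β=2.3932, γ=6.2383.
cos(β/2)=0.365525, sin(β/2)=0.930802
d^2_{-2,-2}: single k=0 term ⇒ +0.017851;  D = +0.006793+0.016508i
d^2_{-1,-2}: single k=0 term ⇒ -0.090915;  D = -0.077729-0.047158i
d^2_{0,-2}: single k=0 term ⇒ +0.283546;  D = +0.282404-0.025420i
d^2_{1,-2}: single k=0 term ⇒ -0.589547;  D = -0.441326+0.390892i
d^2_{2,-2}: single k=0 term ⇒ +0.750635;  D = +0.157083-0.734014i
Y_2^{m'}(θ=1.6298,φ=5.8713) and Σ D·Y over m':
  (+0.0068+0.0165i)·(+0.2615+0.2824i)  (-0.0777-0.0472i)·(-0.0417-0.0182i)  (+0.2824-0.0254i)·(-0.3121+0.0000i)  (-0.4413+0.3909i)·(+0.0417-0.0182i)  (+0.1571-0.7340i)·(+0.2615-0.2824i)
Y_2^-2(R⁻¹ n̂) = -0.266141-0.194468i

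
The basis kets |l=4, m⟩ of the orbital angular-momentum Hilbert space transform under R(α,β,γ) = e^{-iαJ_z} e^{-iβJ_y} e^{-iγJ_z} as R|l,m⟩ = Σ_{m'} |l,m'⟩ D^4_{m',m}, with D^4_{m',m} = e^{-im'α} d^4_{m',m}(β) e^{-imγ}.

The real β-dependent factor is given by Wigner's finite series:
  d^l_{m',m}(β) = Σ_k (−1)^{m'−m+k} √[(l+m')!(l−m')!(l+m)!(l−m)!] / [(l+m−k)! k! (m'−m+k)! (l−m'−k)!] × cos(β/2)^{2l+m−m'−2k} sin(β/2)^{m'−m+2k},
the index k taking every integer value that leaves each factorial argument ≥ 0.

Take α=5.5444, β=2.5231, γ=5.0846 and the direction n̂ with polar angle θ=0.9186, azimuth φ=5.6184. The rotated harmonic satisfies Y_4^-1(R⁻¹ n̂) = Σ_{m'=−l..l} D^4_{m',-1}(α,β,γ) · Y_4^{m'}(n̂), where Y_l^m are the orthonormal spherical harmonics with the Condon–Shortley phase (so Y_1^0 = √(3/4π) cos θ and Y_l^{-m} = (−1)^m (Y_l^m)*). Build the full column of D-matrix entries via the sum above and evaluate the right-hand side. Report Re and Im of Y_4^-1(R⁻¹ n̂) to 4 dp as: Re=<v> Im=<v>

Re=-0.0207 Im=0.0449

Need the full column D^4_{m',-1} for m'=−4..4 at α=5.5444, β=2.5231, γ=5.0846.
cos(β/2)=0.304341, sin(β/2)=0.952563
d^4_{-4,-1}: single k=3 term ⇒ +0.016888;  D = -0.008951+0.014320i
d^4_{-3,-1}: k∈[2..3] ⇒ +0.005723 -0.093440 = -0.087718;  D = +0.084461-0.023680i
d^4_{-2,-1}: k∈[1..3] ⇒ +0.000977 -0.047873 +0.312654 = +0.265759;  D = -0.237489-0.119276i
d^4_{-1,-1}: k∈[0..3] ⇒ +0.000074 -0.010815 +0.211903 -0.691964 = -0.490802;  D = +0.175913+0.458194i
d^4_{0,-1}: k∈[0..3] ⇒ -0.001030 +0.060555 -0.593220 +0.968572 = +0.434876;  D = +0.158154-0.405098i
d^4_{1,-1}: k∈[0..3] ⇒ +0.007210 -0.211903 +1.037945 -0.677876 = +0.155376;  D = +0.139239-0.068951i
d^4_{2,-1}: k∈[0..2] ⇒ -0.031915 +0.468982 -0.918868 = -0.481801;  D = -0.463173-0.132679i
d^4_{3,-1}: k∈[0..1] ⇒ +0.093440 -0.549229 = -0.455789;  D = -0.239409-0.387848i
d^4_{4,-1}: single k=0 term ⇒ -0.165441;  D = +0.030556-0.162595i
Y_4^{m'}(θ=0.9186,φ=5.6184) and Σ D·Y over m':
  (-0.0090+0.0143i)·(-0.1564+0.0819i)  (+0.0845-0.0237i)·(-0.1567+0.3477i)  (-0.2375-0.1193i)·(+0.0797+0.3239i)  (+0.1759+0.4582i)·(-0.0757-0.0593i)  (+0.1582-0.4051i)·(-0.3493+0.0000i)  (+0.1392-0.0690i)·(+0.0757-0.0593i)  (-0.4632-0.1327i)·(+0.0797-0.3239i)  (-0.2394-0.3878i)·(+0.1567+0.3477i)  (+0.0306-0.1626i)·(-0.1564-0.0819i)
Y_4^-1(R⁻¹ n̂) = -0.020658+0.044921i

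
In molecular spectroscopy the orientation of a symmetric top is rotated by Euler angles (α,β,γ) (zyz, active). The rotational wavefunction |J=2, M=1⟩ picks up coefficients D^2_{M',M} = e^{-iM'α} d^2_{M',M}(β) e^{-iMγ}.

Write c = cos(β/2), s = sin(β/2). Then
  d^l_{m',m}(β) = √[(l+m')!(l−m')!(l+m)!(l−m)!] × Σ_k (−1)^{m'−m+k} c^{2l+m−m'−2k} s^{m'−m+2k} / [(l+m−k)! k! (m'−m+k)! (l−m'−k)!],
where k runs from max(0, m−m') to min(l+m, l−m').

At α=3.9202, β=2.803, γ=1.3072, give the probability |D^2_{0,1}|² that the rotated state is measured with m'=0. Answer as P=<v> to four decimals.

D^2_{0,1}(3.9202,2.803,1.3072) = e^{-i·0·3.9202}·d^2_{0,1}(2.803)·e^{-i·1·1.3072}. Compute d first:
c=cos(2.803/2)=0.168489, s=sin(2.803/2)=0.985704; N=√[2·2·6·1]=4.898979
k∈{1,2} keeps every argument non-negative
  k=1: (−1)^0·4.8990/(2)·0.1685^3·0.9857^1 = +0.011549
  k=2: (−1)^1·4.8990/(2)·0.1685^1·0.9857^3 = -0.395262
d^2_{0,1}(2.803) = +0.011549 -0.395262 = -0.383714
|D^2_{0,1}|² = |d^2_{0,1}(β)|² = (-0.383714)² = 0.147236 (the z-rotation phases have unit modulus)

P=0.1472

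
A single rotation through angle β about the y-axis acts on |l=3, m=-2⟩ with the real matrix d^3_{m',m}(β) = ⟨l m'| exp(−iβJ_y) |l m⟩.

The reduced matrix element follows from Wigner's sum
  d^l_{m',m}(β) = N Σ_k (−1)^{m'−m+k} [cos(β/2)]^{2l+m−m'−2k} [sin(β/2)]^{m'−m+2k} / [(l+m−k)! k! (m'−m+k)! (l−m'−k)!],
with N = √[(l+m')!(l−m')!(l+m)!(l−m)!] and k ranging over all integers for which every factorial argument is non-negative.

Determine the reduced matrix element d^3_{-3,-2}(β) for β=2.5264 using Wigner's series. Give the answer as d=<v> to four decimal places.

d^3_{-3,-2}(β=2.5264) via Wigner's sum:
c=cos(2.5264/2)=0.302769, s=sin(2.5264/2)=0.953064; N=√[1·720·1·120]=293.938769
Admissible k: 1..1 (factorial args all ≥0)
  k=1: (−1)^0·293.9388/(120)·0.3028^5·0.9531^1 = +0.005940
d^3_{-3,-2}(2.5264) = +0.005940

d=0.0059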